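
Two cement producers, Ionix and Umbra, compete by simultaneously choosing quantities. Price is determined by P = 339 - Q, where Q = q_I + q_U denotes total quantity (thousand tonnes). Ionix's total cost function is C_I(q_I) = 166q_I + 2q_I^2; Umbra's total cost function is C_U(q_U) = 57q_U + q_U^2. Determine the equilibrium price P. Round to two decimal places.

255.13

Ionix's profit: π_I = (339 - Q)q_I - (166q_I + 2q_I²). Setting ∂π_I/∂q_I = 0: 173 - 6q_I - (q_U) = 0.
Umbra's profit: π_U = (339 - Q)q_U - (57q_U + q_U²). Setting ∂π_U/∂q_U = 0: 282 - 4q_U - (q_I) = 0.
Best responses: q_I = (173 - q_U)/6, q_U = (282 - q_I)/4.
Solving the pair: q_I = 410/23, q_U = 1519/23.
Total output Q = 1929/23, so price P = 339 - 1929/23 = 255.1304.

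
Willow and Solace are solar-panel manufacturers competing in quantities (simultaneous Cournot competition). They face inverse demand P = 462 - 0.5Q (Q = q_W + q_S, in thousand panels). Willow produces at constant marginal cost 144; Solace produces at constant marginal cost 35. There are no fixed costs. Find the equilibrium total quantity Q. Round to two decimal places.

Willow's profit: π_W = (462 - 0.5Q)q_W - (144q_W). Setting ∂π_W/∂q_W = 0: 318 - q_W - (1/2)(q_S) = 0.
Solace's profit: π_S = (462 - 0.5Q)q_S - (35q_S). Setting ∂π_S/∂q_S = 0: 427 - q_S - (1/2)(q_W) = 0.
So q_W = (318 - (1/2)q_S) and q_S = (427 - (1/2)q_W).
Solving the pair: q_W = 418/3, q_S = 1072/3.
Total output Q = 418/3 + 1072/3 = 1490/3.

496.67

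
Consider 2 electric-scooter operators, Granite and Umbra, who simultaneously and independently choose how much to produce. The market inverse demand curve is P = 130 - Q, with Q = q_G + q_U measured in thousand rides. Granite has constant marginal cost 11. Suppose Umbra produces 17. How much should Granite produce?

With the rival's output fixed at 17, Granite's profit is π_G = (130 - 17 - q_G)q_G - (11q_G) = (113 - q_G)q_G - (11q_G).
∂π_G/∂q_G = 102 - 2q_G = 0, so q_G = 51.

51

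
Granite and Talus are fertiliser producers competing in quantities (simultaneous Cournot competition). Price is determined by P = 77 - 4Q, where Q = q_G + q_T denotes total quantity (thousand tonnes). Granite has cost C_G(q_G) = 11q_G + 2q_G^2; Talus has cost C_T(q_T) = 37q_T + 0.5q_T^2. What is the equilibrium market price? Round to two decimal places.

48.74

Granite's profit: π_G = (77 - 4Q)q_G - (11q_G + 2q_G²). Setting ∂π_G/∂q_G = 0: 66 - 12q_G - 4(q_T) = 0.
Talus's profit: π_T = (77 - 4Q)q_T - (37q_T + (1/2)q_T²). Setting ∂π_T/∂q_T = 0: 40 - 9q_T - 4(q_G) = 0.
Best responses: q_G = (66 - 4q_T)/12, q_T = (40 - 4q_G)/9.
Solving the pair: q_G = 217/46, q_T = 54/23.
Total output Q = 325/46, so price P = 77 - 4·(325/46) = 1121/23.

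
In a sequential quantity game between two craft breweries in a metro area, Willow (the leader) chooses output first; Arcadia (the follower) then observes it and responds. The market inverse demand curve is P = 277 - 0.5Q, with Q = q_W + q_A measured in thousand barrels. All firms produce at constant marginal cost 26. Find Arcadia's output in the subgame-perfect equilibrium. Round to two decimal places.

The follower Arcadia best-responds to any q_W: π_A = (277 - 0.5Q)q_A - 26q_A.
Follower FOC: 251 - (1/2)q_W - q_A = 0, so q_A(q_W) = (251 - (1/2)q_W).
The leader anticipates this reaction. Substituting into P = 277 - 0.5Q gives P = 303/2 - (1/4)q_W, so π_W = (303/2 - (1/4)q_W)q_W - 26q_W.
The leader's first-order condition 251/2 - (1/2)q_W = 0 yields q_W = 251.
Then q_A = (251 - (1/2)·251) = 251/2.

125.50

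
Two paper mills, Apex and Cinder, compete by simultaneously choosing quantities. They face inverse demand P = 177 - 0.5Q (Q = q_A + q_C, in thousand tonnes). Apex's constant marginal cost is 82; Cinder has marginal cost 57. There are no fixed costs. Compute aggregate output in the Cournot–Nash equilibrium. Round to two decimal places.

143.33

Apex's profit: π_A = (177 - 0.5Q)q_A - (82q_A). Setting ∂π_A/∂q_A = 0: 95 - q_A - (1/2)(q_C) = 0.
Cinder's first-order condition: 120 - q_C - (1/2)(q_A) = 0.
Rearranging gives the reaction functions q_A = (95 - (1/2)q_C) and q_C = (120 - (1/2)q_A).
Solving the pair: q_A = 140/3, q_C = 290/3.
Total output Q = 140/3 + 290/3 = 430/3.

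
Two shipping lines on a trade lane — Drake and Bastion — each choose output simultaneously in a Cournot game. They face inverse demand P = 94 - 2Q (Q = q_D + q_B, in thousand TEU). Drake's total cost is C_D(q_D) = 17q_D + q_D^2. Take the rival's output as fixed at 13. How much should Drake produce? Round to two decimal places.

8.50

With the rival's output fixed at 13, Drake's profit is π_D = (94 - 2·13 - 2q_D)q_D - (17q_D + q_D²) = (68 - 2q_D)q_D - (17q_D + q_D²).
∂π_D/∂q_D = 51 - 6q_D = 0, so q_D = 17/2.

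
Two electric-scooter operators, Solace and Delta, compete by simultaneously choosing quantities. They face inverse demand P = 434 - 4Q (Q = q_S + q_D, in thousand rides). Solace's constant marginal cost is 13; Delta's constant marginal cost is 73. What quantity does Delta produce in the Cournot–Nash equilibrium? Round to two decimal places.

Solace's profit: π_S = (434 - 4Q)q_S - (13q_S). Setting ∂π_S/∂q_S = 0: 421 - 8q_S - 4(q_D) = 0.
Delta's first-order condition: 361 - 8q_D - 4(q_S) = 0.
Best responses: q_S = (421 - 4q_D)/8, q_D = (361 - 4q_S)/8.
Substituting one into the other gives q_S = 481/12 and q_D = 301/12.

25.08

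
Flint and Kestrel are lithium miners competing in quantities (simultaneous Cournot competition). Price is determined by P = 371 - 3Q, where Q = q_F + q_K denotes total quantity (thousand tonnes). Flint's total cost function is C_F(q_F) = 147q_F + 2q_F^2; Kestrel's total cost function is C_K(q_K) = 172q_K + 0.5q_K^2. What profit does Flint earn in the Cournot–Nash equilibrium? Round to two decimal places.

1266.92

Flint's profit: π_F = (371 - 3Q)q_F - (147q_F + 2q_F²). Setting ∂π_F/∂q_F = 0: 224 - 10q_F - 3(q_K) = 0.
Kestrel's first-order condition: 199 - 7q_K - 3(q_F) = 0.
Rearranging gives the reaction functions q_F = (224 - 3q_K)/10 and q_K = (199 - 3q_F)/7.
Solving the pair: q_F = 971/61, q_K = 1318/61.
Price P = 371 - 3·37.5246 = 258.4262.
Flint's profit: 258.4262·(971/61) - 147·(971/61) - 2(971/61)² = 1266.9188.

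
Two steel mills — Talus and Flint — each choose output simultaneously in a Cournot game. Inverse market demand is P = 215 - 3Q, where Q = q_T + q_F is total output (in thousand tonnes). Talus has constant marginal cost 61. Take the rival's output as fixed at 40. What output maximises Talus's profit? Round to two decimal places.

5.67

With the rival's output fixed at 40, Talus's profit is π_T = (215 - 3·40 - 3q_T)q_T - (61q_T) = (95 - 3q_T)q_T - (61q_T).
∂π_T/∂q_T = 34 - 6q_T = 0, so q_T = 17/3.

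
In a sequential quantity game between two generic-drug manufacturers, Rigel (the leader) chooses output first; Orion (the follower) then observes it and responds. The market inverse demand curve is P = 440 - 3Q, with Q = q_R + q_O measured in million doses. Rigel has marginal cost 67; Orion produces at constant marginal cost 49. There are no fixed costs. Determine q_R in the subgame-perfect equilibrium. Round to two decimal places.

The follower Orion best-responds to any q_R: π_O = (440 - 3Q)q_O - 49q_O.
Setting the follower's marginal profit to zero, 391 - 3q_R - 6q_O = 0, i.e. q_O = (391 - 3q_R)/6.
Rigel substitutes q_O(q_R) into its own profit: π_R = q_R(440 - 3q_R - (391 - 3q_R)/2) - 67q_R = (489/2 - (3/2)q_R)q_R - 67q_R.
Maximising: ∂π_R/∂q_R = 355/2 - 3q_R = 0, giving q_R = 355/6.
Then q_O = (391 - 3·(355/6))/6 = 427/12.

59.17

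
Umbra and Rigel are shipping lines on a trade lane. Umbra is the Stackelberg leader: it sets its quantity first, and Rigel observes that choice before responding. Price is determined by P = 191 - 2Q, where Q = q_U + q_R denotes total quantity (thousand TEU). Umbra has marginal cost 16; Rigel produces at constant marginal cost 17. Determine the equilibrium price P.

60

Solve by backward induction. Given q_U, the follower Rigel maximises π_R = (191 - 2q_U - 2q_R)q_R - 17q_R.
∂π_R/∂q_R = 174 - 2q_U - 4q_R = 0 gives the reaction function q_R = (174 - 2q_U)/4.
Umbra substitutes q_R(q_U) into its own profit: π_U = q_U(191 - 2q_U - (174 - 2q_U)/2) - 16q_U = (104 - q_U)q_U - 16q_U.
Leader FOC: 88 - 2q_U = 0, so q_U = 44.
Then q_R = (174 - 2·44)/4 = 43/2.
Total output Q = 131/2, so price P = 191 - 2·(131/2) = 60.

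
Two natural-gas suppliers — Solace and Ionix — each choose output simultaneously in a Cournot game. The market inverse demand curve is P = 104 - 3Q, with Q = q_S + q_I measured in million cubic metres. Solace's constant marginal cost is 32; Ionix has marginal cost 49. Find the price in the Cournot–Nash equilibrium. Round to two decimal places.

Solace's profit: π_S = (104 - 3Q)q_S - (32q_S). Setting ∂π_S/∂q_S = 0: 72 - 6q_S - 3(q_I) = 0.
Ionix's profit: π_I = (104 - 3Q)q_I - (49q_I). Setting ∂π_I/∂q_I = 0: 55 - 6q_I - 3(q_S) = 0.
Rearranging gives the reaction functions q_S = (72 - 3q_I)/6 and q_I = (55 - 3q_S)/6.
Solving the pair: q_S = 89/9, q_I = 38/9.
Total output Q = 127/9, so price P = 104 - 3·(127/9) = 185/3.

61.67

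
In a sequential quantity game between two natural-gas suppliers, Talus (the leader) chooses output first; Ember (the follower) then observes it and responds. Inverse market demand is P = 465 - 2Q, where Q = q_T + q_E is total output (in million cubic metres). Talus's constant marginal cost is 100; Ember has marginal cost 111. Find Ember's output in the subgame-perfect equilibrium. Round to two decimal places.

41.50

The follower Ember best-responds to any q_T: π_E = (465 - 2Q)q_E - 111q_E.
Follower FOC: 354 - 2q_T - 4q_E = 0, so q_E(q_T) = (354 - 2q_T)/4.
The leader anticipates this reaction. Substituting into P = 465 - 2Q gives P = 288 - q_T, so π_T = (288 - q_T)q_T - 100q_T.
Maximising: ∂π_T/∂q_T = 188 - 2q_T = 0, giving q_T = 94.
Then q_E = (354 - 2·94)/4 = 83/2.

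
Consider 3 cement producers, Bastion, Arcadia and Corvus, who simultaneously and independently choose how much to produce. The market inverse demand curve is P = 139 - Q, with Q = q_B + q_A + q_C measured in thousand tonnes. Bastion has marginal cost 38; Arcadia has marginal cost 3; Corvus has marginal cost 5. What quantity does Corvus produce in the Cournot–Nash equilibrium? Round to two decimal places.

41.25

Bastion's profit: π_B = (139 - Q)q_B - (38q_B). Setting ∂π_B/∂q_B = 0: 101 - 2q_B - (q_A + q_C) = 0.
Arcadia's profit: π_A = (139 - Q)q_A - (3q_A). Setting ∂π_A/∂q_A = 0: 136 - 2q_A - (q_B + q_C) = 0.
Corvus's profit: π_C = (139 - Q)q_C - (5q_C). Setting ∂π_C/∂q_C = 0: 134 - 2q_C - (q_B + q_A) = 0.
Summing all 3 equations gives 371 − 4Q = 0, hence Q = 371/4.
Back-substituting: q_B = (101 − 371/4) = 33/4, q_A = (136 − 371/4) = 173/4, q_C = (134 − 371/4) = 165/4.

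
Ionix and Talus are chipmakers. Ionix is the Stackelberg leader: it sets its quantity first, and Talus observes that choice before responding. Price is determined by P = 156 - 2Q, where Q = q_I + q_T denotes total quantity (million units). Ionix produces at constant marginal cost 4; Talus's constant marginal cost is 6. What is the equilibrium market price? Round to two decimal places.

42.50

Solve by backward induction. Given q_I, the follower Talus maximises π_T = (156 - 2q_I - 2q_T)q_T - 6q_T.
∂π_T/∂q_T = 150 - 2q_I - 4q_T = 0 gives the reaction function q_T = (150 - 2q_I)/4.
Ionix substitutes q_T(q_I) into its own profit: π_I = q_I(156 - 2q_I - (150 - 2q_I)/2) - 4q_I = (81 - q_I)q_I - 4q_I.
Leader FOC: 77 - 2q_I = 0, so q_I = 77/2.
Then q_T = (150 - 2·(77/2))/4 = 73/4.
Total output Q = 227/4, so price P = 156 - 2·(227/4) = 85/2.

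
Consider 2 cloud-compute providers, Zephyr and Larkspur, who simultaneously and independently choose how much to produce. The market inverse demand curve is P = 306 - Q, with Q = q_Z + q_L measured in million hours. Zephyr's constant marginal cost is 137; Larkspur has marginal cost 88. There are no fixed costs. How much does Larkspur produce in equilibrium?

89

Zephyr's profit: π_Z = (306 - Q)q_Z - (137q_Z). Setting ∂π_Z/∂q_Z = 0: 169 - 2q_Z - (q_L) = 0.
Larkspur's first-order condition: 218 - 2q_L - (q_Z) = 0.
Rearranging gives the reaction functions q_Z = (169 - q_L)/2 and q_L = (218 - q_Z)/2.
Solving the pair: q_Z = 40, q_L = 89.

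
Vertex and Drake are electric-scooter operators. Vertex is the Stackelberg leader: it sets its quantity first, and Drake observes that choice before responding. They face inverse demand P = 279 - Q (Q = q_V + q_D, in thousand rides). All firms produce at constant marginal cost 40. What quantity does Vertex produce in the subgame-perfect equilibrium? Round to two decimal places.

119.50

The follower Drake best-responds to any q_V: π_D = (279 - Q)q_D - 40q_D.
∂π_D/∂q_D = 239 - q_V - 2q_D = 0 gives the reaction function q_D = (239 - q_V)/2.
Vertex substitutes q_D(q_V) into its own profit: π_V = q_V(279 - q_V - (239 - q_V)/2) - 40q_V = (319/2 - (1/2)q_V)q_V - 40q_V.
Maximising: ∂π_V/∂q_V = 239/2 - q_V = 0, giving q_V = 239/2.
Then q_D = (239 - 239/2)/2 = 239/4.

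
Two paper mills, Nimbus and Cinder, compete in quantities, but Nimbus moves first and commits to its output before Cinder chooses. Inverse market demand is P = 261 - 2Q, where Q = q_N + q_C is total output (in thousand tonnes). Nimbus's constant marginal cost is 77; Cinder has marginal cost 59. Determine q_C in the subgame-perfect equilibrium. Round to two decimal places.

The follower Cinder best-responds to any q_N: π_C = (261 - 2Q)q_C - 59q_C.
Follower FOC: 202 - 2q_N - 4q_C = 0, so q_C(q_N) = (202 - 2q_N)/4.
Nimbus substitutes q_C(q_N) into its own profit: π_N = q_N(261 - 2q_N - (202 - 2q_N)/2) - 77q_N = (160 - q_N)q_N - 77q_N.
The leader's first-order condition 83 - 2q_N = 0 yields q_N = 83/2.
Then q_C = (202 - 2·(83/2))/4 = 119/4.

29.75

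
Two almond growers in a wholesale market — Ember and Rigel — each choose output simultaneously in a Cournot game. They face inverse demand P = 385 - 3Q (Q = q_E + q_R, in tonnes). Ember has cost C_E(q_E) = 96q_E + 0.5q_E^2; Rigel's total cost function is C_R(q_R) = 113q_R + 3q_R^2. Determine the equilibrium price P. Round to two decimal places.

Ember's profit: π_E = (385 - 3Q)q_E - (96q_E + (1/2)q_E²). Setting ∂π_E/∂q_E = 0: 289 - 7q_E - 3(q_R) = 0.
Rigel's profit: π_R = (385 - 3Q)q_R - (113q_R + 3q_R²). Setting ∂π_R/∂q_R = 0: 272 - 12q_R - 3(q_E) = 0.
Best responses: q_E = (289 - 3q_R)/7, q_R = (272 - 3q_E)/12.
Substituting one into the other gives q_E = 884/25 and q_R = 1037/75.
Total output Q = 49.1867, so price P = 385 - 3·49.1867 = 237.4400.

237.44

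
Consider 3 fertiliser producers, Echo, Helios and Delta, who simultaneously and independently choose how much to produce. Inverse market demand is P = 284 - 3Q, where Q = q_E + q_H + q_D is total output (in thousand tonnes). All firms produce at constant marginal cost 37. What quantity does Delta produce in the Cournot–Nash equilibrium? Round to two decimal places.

20.58

A representative firm's profit is π_i = q_i(284 - 3Q) - 37q_i.
First-order condition (treating rivals' output as given): 247 - 6q_i - 3·Σ_{j≠i} q_j = 0.
With identical firms every q_j equals q_i, so Σ_{j≠i} q_j = 2q_i and 247 = 12q_i, giving q_i = 247/12.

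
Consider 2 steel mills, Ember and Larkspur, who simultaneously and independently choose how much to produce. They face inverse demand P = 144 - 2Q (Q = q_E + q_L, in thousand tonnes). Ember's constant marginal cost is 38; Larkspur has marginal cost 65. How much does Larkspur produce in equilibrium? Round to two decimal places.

Ember's profit: π_E = (144 - 2Q)q_E - (38q_E). Setting ∂π_E/∂q_E = 0: 106 - 4q_E - 2(q_L) = 0.
Larkspur's first-order condition: 79 - 4q_L - 2(q_E) = 0.
Best responses: q_E = (106 - 2q_L)/4, q_L = (79 - 2q_E)/4.
Solving the pair: q_E = 133/6, q_L = 26/3.

8.67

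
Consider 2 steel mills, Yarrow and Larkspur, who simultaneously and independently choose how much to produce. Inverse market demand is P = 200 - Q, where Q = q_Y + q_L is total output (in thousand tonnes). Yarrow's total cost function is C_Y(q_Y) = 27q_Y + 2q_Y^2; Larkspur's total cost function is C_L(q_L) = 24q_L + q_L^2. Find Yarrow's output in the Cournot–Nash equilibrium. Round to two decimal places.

22.43

Yarrow's profit: π_Y = (200 - Q)q_Y - (27q_Y + 2q_Y²). Setting ∂π_Y/∂q_Y = 0: 173 - 6q_Y - (q_L) = 0.
Larkspur's profit: π_L = (200 - Q)q_L - (24q_L + q_L²). Setting ∂π_L/∂q_L = 0: 176 - 4q_L - (q_Y) = 0.
Rearranging gives the reaction functions q_Y = (173 - q_L)/6 and q_L = (176 - q_Y)/4.
Solving the pair: q_Y = 516/23, q_L = 883/23.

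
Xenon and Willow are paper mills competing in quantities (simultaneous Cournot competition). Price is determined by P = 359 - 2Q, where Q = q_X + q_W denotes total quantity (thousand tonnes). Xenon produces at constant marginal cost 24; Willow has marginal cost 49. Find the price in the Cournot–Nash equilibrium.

Xenon's profit: π_X = (359 - 2Q)q_X - (24q_X). Setting ∂π_X/∂q_X = 0: 335 - 4q_X - 2(q_W) = 0.
Willow's first-order condition: 310 - 4q_W - 2(q_X) = 0.
Best responses: q_X = (335 - 2q_W)/4, q_W = (310 - 2q_X)/4.
Solving the pair: q_X = 60, q_W = 95/2.
Total output Q = 215/2, so price P = 359 - 2·(215/2) = 144.

144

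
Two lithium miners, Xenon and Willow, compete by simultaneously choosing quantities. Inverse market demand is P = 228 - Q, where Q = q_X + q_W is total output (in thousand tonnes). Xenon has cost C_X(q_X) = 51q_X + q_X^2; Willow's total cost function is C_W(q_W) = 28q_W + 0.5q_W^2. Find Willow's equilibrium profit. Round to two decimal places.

Xenon's profit: π_X = (228 - Q)q_X - (51q_X + q_X²). Setting ∂π_X/∂q_X = 0: 177 - 4q_X - (q_W) = 0.
Willow's first-order condition: 200 - 3q_W - (q_X) = 0.
Rearranging gives the reaction functions q_X = (177 - q_W)/4 and q_W = (200 - q_X)/3.
Solving the pair: q_X = 331/11, q_W = 623/11.
Price P = 228 - 954/11 = 1554/11.
Willow's profit: (1554/11)·(623/11) - 28·(623/11) - (1/2)(623/11)² = 4811.5165.

4811.52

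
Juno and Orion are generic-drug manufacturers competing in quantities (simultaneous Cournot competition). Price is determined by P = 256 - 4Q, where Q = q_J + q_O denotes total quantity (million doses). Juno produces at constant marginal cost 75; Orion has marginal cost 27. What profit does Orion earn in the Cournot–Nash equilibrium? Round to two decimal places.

Juno's profit: π_J = (256 - 4Q)q_J - (75q_J). Setting ∂π_J/∂q_J = 0: 181 - 8q_J - 4(q_O) = 0.
Orion's first-order condition: 229 - 8q_O - 4(q_J) = 0.
Rearranging gives the reaction functions q_J = (181 - 4q_O)/8 and q_O = (229 - 4q_J)/8.
Substituting one into the other gives q_J = 133/12 and q_O = 277/12.
Price P = 256 - 4·(205/6) = 358/3.
Orion's profit: (358/3 - 27)·(277/12) = 2131.3611.

2131.36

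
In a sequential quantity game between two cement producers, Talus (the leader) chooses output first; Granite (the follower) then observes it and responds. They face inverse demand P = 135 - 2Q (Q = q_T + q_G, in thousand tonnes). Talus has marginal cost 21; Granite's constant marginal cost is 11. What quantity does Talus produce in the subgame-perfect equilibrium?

Solve by backward induction. Given q_T, the follower Granite maximises π_G = (135 - 2q_T - 2q_G)q_G - 11q_G.
Setting the follower's marginal profit to zero, 124 - 2q_T - 4q_G = 0, i.e. q_G = (124 - 2q_T)/4.
Talus substitutes q_G(q_T) into its own profit: π_T = q_T(135 - 2q_T - (124 - 2q_T)/2) - 21q_T = (73 - q_T)q_T - 21q_T.
The leader's first-order condition 52 - 2q_T = 0 yields q_T = 26.
Then q_G = (124 - 2·26)/4 = 18.

26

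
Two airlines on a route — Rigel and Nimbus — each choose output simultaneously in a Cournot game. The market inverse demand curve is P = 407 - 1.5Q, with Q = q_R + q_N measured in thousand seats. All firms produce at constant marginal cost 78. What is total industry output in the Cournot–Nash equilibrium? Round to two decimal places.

146.22

Each firm earns π_i = (407 - 1.5Q)q_i - 78q_i.
First-order condition (treating rivals' output as given): 329 - 3q_i - (3/2)q_j = 0.
With identical firms every q_j equals q_i, so q_j = q_i and 329 = (9/2)q_i, giving q_i = 658/9.
Total output Q = 658/9 + 658/9 = 1316/9.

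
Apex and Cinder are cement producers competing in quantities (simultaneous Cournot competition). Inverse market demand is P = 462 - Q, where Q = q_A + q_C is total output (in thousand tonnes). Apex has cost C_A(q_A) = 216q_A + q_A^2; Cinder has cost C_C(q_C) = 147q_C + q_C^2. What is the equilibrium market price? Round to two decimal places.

Apex's profit: π_A = (462 - Q)q_A - (216q_A + q_A²). Setting ∂π_A/∂q_A = 0: 246 - 4q_A - (q_C) = 0.
Cinder's profit: π_C = (462 - Q)q_C - (147q_C + q_C²). Setting ∂π_C/∂q_C = 0: 315 - 4q_C - (q_A) = 0.
Best responses: q_A = (246 - q_C)/4, q_C = (315 - q_A)/4.
Substituting one into the other gives q_A = 223/5 and q_C = 338/5.
Total output Q = 561/5, so price P = 462 - 561/5 = 1749/5.

349.80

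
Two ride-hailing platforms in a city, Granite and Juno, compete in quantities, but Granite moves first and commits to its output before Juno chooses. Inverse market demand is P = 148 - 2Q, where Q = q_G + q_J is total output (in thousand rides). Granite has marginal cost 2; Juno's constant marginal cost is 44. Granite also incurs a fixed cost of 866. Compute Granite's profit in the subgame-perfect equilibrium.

1343

Solve by backward induction. Given q_G, the follower Juno maximises π_J = (148 - 2q_G - 2q_J)q_J - 44q_J.
Follower FOC: 104 - 2q_G - 4q_J = 0, so q_J(q_G) = (104 - 2q_G)/4.
The leader anticipates this reaction. Substituting into P = 148 - 2Q gives P = 96 - q_G, so π_G = (96 - q_G)q_G - 2q_G.
The leader's first-order condition 94 - 2q_G = 0 yields q_G = 47.
Then q_J = (104 - 2·47)/4 = 5/2.
Price P = 148 - 2·(99/2) = 49.
Granite's profit: (49 - 2)·47 - 866 = 1343.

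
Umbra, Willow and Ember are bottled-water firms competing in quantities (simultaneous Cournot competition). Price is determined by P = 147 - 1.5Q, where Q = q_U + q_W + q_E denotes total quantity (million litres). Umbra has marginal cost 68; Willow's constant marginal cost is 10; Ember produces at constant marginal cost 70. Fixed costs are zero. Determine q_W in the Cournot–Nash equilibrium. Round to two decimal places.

42.50

Umbra's profit: π_U = (147 - 1.5Q)q_U - (68q_U). Setting ∂π_U/∂q_U = 0: 79 - 3q_U - (3/2)(q_W + q_E) = 0.
Willow's first-order condition: 137 - 3q_W - (3/2)(q_U + q_E) = 0.
Ember's profit: π_E = (147 - 1.5Q)q_E - (70q_E). Setting ∂π_E/∂q_E = 0: 77 - 3q_E - (3/2)(q_U + q_W) = 0.
Adding the 3 conditions: 293 − 3Q − 3Q = 0, i.e. Q = 293/6.
Back-substituting: q_U = (79 − 293/4)/(3/2) = 23/6, q_W = (137 − 293/4)/(3/2) = 85/2, q_E = (77 − 293/4)/(3/2) = 5/2.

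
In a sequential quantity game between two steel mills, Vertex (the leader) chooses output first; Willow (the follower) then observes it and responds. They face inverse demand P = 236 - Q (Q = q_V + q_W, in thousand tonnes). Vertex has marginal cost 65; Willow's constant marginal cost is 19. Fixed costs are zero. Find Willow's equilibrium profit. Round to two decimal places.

The follower Willow best-responds to any q_V: π_W = (236 - Q)q_W - 19q_W.
Setting the follower's marginal profit to zero, 217 - q_V - 2q_W = 0, i.e. q_W = (217 - q_V)/2.
Vertex substitutes q_W(q_V) into its own profit: π_V = q_V(236 - q_V - (217 - q_V)/2) - 65q_V = (255/2 - (1/2)q_V)q_V - 65q_V.
Maximising: ∂π_V/∂q_V = 125/2 - q_V = 0, giving q_V = 125/2.
Then q_W = (217 - 125/2)/2 = 309/4.
Price P = 236 - 559/4 = 385/4.
Willow's profit: (385/4 - 19)·(309/4) = 5967.5625.

5967.56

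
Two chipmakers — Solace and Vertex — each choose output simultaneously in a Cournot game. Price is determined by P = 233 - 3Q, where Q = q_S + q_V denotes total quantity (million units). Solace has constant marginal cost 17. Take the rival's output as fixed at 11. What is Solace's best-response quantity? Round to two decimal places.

With the rival's output fixed at 11, Solace's profit is π_S = (233 - 3·11 - 3q_S)q_S - (17q_S) = (200 - 3q_S)q_S - (17q_S).
∂π_S/∂q_S = 183 - 6q_S = 0, so q_S = 61/2.

30.50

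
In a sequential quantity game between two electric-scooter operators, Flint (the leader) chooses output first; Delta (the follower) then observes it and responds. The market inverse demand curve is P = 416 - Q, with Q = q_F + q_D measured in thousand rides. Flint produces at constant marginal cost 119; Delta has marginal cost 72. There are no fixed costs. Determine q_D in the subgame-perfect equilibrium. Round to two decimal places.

109.50

The follower Delta best-responds to any q_F: π_D = (416 - Q)q_D - 72q_D.
Follower FOC: 344 - q_F - 2q_D = 0, so q_D(q_F) = (344 - q_F)/2.
The leader anticipates this reaction. Substituting into P = 416 - Q gives P = 244 - (1/2)q_F, so π_F = (244 - (1/2)q_F)q_F - 119q_F.
Maximising: ∂π_F/∂q_F = 125 - q_F = 0, giving q_F = 125.
Then q_D = (344 - 125)/2 = 219/2.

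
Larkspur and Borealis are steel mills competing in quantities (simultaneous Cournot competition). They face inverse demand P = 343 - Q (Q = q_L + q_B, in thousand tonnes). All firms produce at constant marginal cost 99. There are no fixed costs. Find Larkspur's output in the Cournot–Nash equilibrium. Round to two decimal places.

81.33

A representative firm's profit is π_i = q_i(343 - Q) - 99q_i.
First-order condition (treating rivals' output as given): 244 - 2q_i - q_j = 0.
With identical firms every q_j equals q_i, so q_j = q_i and 244 = 3q_i, giving q_i = 244/3.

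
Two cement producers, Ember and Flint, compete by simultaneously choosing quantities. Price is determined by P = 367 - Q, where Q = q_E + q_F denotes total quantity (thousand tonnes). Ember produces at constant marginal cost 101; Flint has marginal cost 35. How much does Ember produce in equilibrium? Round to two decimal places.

Ember's profit: π_E = (367 - Q)q_E - (101q_E). Setting ∂π_E/∂q_E = 0: 266 - 2q_E - (q_F) = 0.
Flint's first-order condition: 332 - 2q_F - (q_E) = 0.
So q_E = (266 - q_F)/2 and q_F = (332 - q_E)/2.
Substituting one into the other gives q_E = 200/3 and q_F = 398/3.

66.67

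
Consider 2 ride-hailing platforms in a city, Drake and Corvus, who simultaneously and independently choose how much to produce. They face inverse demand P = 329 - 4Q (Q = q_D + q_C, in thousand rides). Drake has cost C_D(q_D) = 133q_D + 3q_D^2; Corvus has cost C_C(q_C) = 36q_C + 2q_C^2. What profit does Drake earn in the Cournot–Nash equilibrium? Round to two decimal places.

421.87

Drake's profit: π_D = (329 - 4Q)q_D - (133q_D + 3q_D²). Setting ∂π_D/∂q_D = 0: 196 - 14q_D - 4(q_C) = 0.
Corvus's first-order condition: 293 - 12q_C - 4(q_D) = 0.
Rearranging gives the reaction functions q_D = (196 - 4q_C)/14 and q_C = (293 - 4q_D)/12.
Substituting one into the other gives q_D = 295/38 and q_C = 1659/76.
Price P = 329 - 4·29.5921 = 210.6316.
Drake's profit: 210.6316·(295/38) - 133·(295/38) - 3(295/38)² = 421.8663.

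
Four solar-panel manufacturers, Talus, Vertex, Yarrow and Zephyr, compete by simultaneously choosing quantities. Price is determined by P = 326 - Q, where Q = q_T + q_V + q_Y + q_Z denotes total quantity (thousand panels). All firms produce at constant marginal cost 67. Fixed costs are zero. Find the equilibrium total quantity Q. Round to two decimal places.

207.20

A representative firm's profit is π_i = q_i(326 - Q) - 67q_i.
Setting ∂π_i/∂q_i = 0 with rivals' quantities fixed: 259 - 2q_i - Σ_{j≠i} q_j = 0.
With identical firms every q_j equals q_i, so Σ_{j≠i} q_j = 3q_i and 259 = 5q_i, giving q_i = 259/5.
Total output Q = 259/5 + 259/5 + 259/5 + 259/5 = 1036/5.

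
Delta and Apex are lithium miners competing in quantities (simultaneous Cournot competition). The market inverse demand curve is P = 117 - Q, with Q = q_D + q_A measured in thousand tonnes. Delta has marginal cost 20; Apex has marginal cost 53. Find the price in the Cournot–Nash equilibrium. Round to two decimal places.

63.33

Delta's profit: π_D = (117 - Q)q_D - (20q_D). Setting ∂π_D/∂q_D = 0: 97 - 2q_D - (q_A) = 0.
Apex's first-order condition: 64 - 2q_A - (q_D) = 0.
So q_D = (97 - q_A)/2 and q_A = (64 - q_D)/2.
Substituting one into the other gives q_D = 130/3 and q_A = 31/3.
Total output Q = 161/3, so price P = 117 - 161/3 = 190/3.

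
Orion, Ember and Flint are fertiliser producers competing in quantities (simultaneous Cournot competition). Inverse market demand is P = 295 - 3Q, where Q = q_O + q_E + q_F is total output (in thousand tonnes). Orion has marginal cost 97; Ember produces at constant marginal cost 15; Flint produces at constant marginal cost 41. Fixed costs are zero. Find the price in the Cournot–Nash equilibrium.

112

Orion's profit: π_O = (295 - 3Q)q_O - (97q_O). Setting ∂π_O/∂q_O = 0: 198 - 6q_O - 3(q_E + q_F) = 0.
Ember's first-order condition: 280 - 6q_E - 3(q_O + q_F) = 0.
Flint's first-order condition: 254 - 6q_F - 3(q_O + q_E) = 0.
Summing all 3 equations gives 732 − 12Q = 0, hence Q = 61.
Back-substituting: q_O = (198 − 183)/3 = 5, q_E = (280 − 183)/3 = 97/3, q_F = (254 − 183)/3 = 71/3.
Total output Q = 61, so price P = 295 - 3·61 = 112.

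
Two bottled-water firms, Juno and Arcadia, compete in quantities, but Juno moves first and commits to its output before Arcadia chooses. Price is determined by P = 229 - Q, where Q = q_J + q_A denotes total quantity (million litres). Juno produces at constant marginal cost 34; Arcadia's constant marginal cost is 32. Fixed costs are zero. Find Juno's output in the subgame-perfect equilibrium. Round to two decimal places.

The follower Arcadia best-responds to any q_J: π_A = (229 - Q)q_A - 32q_A.
Setting the follower's marginal profit to zero, 197 - q_J - 2q_A = 0, i.e. q_A = (197 - q_J)/2.
Juno substitutes q_A(q_J) into its own profit: π_J = q_J(229 - q_J - (197 - q_J)/2) - 34q_J = (261/2 - (1/2)q_J)q_J - 34q_J.
The leader's first-order condition 193/2 - q_J = 0 yields q_J = 193/2.
Then q_A = (197 - 193/2)/2 = 201/4.

96.50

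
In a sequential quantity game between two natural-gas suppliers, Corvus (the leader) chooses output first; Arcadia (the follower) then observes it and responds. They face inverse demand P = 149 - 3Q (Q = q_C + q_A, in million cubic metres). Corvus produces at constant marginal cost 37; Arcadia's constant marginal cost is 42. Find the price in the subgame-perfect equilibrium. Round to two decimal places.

Solve by backward induction. Given q_C, the follower Arcadia maximises π_A = (149 - 3q_C - 3q_A)q_A - 42q_A.
Follower FOC: 107 - 3q_C - 6q_A = 0, so q_A(q_C) = (107 - 3q_C)/6.
Corvus substitutes q_A(q_C) into its own profit: π_C = q_C(149 - 3q_C - (107 - 3q_C)/2) - 37q_C = (191/2 - (3/2)q_C)q_C - 37q_C.
Maximising: ∂π_C/∂q_C = 117/2 - 3q_C = 0, giving q_C = 39/2.
Then q_A = (107 - 3·(39/2))/6 = 97/12.
Total output Q = 331/12, so price P = 149 - 3·(331/12) = 265/4.

66.25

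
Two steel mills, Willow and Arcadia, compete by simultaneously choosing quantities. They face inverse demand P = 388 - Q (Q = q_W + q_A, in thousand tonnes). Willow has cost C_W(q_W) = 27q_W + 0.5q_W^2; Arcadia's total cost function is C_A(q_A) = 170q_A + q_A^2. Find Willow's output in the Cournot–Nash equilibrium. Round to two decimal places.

111.45

Willow's profit: π_W = (388 - Q)q_W - (27q_W + (1/2)q_W²). Setting ∂π_W/∂q_W = 0: 361 - 3q_W - (q_A) = 0.
Arcadia's first-order condition: 218 - 4q_A - (q_W) = 0.
Best responses: q_W = (361 - q_A)/3, q_A = (218 - q_W)/4.
Solving the pair: q_W = 1226/11, q_A = 293/11.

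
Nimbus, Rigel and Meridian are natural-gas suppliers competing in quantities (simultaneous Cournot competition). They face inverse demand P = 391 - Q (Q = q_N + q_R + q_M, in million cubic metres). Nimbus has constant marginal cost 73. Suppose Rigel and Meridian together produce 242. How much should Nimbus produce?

38

With rivals' combined output fixed at 242, Nimbus's profit is π_N = (391 - 242 - q_N)q_N - (73q_N) = (149 - q_N)q_N - (73q_N).
∂π_N/∂q_N = 76 - 2q_N = 0, so q_N = 38.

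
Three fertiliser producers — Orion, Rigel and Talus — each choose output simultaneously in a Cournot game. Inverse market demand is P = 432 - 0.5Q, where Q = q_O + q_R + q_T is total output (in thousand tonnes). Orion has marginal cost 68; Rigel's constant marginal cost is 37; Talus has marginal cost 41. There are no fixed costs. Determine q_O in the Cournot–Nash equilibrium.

153

Orion's profit: π_O = (432 - 0.5Q)q_O - (68q_O). Setting ∂π_O/∂q_O = 0: 364 - q_O - (1/2)(q_R + q_T) = 0.
Rigel's first-order condition: 395 - q_R - (1/2)(q_O + q_T) = 0.
Talus's profit: π_T = (432 - 0.5Q)q_T - (41q_T). Setting ∂π_T/∂q_T = 0: 391 - q_T - (1/2)(q_O + q_R) = 0.
Summing all 3 equations gives 1150 − 2Q = 0, hence Q = 575.
Back-substituting: q_O = (364 − 575/2)/(1/2) = 153, q_R = (395 − 575/2)/(1/2) = 215, q_T = (391 − 575/2)/(1/2) = 207.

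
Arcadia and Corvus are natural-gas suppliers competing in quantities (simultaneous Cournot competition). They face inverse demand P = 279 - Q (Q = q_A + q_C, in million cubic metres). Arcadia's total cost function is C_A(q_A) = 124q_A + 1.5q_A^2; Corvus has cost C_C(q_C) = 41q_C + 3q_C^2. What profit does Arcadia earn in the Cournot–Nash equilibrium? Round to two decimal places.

1650.24

Arcadia's profit: π_A = (279 - Q)q_A - (124q_A + (3/2)q_A²). Setting ∂π_A/∂q_A = 0: 155 - 5q_A - (q_C) = 0.
Corvus's profit: π_C = (279 - Q)q_C - (41q_C + 3q_C²). Setting ∂π_C/∂q_C = 0: 238 - 8q_C - (q_A) = 0.
Best responses: q_A = (155 - q_C)/5, q_C = (238 - q_A)/8.
Solving the pair: q_A = 334/13, q_C = 345/13.
Price P = 279 - 679/13 = 226.7692.
Arcadia's profit: 226.7692·(334/13) - 124·(334/13) - (3/2)(334/13)² = 1650.2367.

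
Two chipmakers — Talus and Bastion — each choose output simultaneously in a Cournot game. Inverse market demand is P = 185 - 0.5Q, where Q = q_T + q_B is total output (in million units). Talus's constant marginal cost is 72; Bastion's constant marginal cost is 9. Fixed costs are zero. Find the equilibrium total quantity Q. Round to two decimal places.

192.67

Talus's profit: π_T = (185 - 0.5Q)q_T - (72q_T). Setting ∂π_T/∂q_T = 0: 113 - q_T - (1/2)(q_B) = 0.
Bastion's first-order condition: 176 - q_B - (1/2)(q_T) = 0.
Rearranging gives the reaction functions q_T = (113 - (1/2)q_B) and q_B = (176 - (1/2)q_T).
Solving the pair: q_T = 100/3, q_B = 478/3.
Total output Q = 100/3 + 478/3 = 578/3.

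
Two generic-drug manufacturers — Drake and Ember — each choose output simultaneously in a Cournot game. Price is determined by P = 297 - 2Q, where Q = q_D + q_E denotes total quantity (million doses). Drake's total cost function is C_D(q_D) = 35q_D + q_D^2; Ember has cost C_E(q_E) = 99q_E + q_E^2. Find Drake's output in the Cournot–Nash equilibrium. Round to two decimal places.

36.75

Drake's profit: π_D = (297 - 2Q)q_D - (35q_D + q_D²). Setting ∂π_D/∂q_D = 0: 262 - 6q_D - 2(q_E) = 0.
Ember's first-order condition: 198 - 6q_E - 2(q_D) = 0.
So q_D = (262 - 2q_E)/6 and q_E = (198 - 2q_D)/6.
Solving the pair: q_D = 147/4, q_E = 83/4.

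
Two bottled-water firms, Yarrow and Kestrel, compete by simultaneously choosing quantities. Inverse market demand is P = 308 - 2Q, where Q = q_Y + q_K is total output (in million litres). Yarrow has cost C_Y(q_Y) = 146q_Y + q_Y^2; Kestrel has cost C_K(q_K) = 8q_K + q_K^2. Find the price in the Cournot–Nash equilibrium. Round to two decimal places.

Yarrow's profit: π_Y = (308 - 2Q)q_Y - (146q_Y + q_Y²). Setting ∂π_Y/∂q_Y = 0: 162 - 6q_Y - 2(q_K) = 0.
Kestrel's first-order condition: 300 - 6q_K - 2(q_Y) = 0.
So q_Y = (162 - 2q_K)/6 and q_K = (300 - 2q_Y)/6.
Substituting one into the other gives q_Y = 93/8 and q_K = 369/8.
Total output Q = 231/4, so price P = 308 - 2·(231/4) = 385/2.

192.50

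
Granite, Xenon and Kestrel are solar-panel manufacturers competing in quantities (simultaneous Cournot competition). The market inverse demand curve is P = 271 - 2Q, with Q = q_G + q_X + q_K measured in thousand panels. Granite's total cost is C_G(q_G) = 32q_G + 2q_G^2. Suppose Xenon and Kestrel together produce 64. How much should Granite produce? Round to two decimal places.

With rivals' combined output fixed at 64, Granite's profit is π_G = (271 - 2·64 - 2q_G)q_G - (32q_G + 2q_G²) = (143 - 2q_G)q_G - (32q_G + 2q_G²).
∂π_G/∂q_G = 111 - 8q_G = 0, so q_G = 111/8.

13.88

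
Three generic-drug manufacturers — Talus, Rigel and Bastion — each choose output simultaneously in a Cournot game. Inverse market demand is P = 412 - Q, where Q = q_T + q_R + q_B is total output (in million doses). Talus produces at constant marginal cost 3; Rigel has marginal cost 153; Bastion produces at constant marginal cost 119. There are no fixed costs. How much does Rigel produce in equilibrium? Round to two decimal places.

18.75

Talus's profit: π_T = (412 - Q)q_T - (3q_T). Setting ∂π_T/∂q_T = 0: 409 - 2q_T - (q_R + q_B) = 0.
Rigel's profit: π_R = (412 - Q)q_R - (153q_R). Setting ∂π_R/∂q_R = 0: 259 - 2q_R - (q_T + q_B) = 0.
Bastion's first-order condition: 293 - 2q_B - (q_T + q_R) = 0.
Adding the 3 first-order conditions: 961 − 4Q = 0, so Q = 961/4.
Back-substituting: q_T = (409 − 961/4) = 675/4, q_R = (259 − 961/4) = 75/4, q_B = (293 − 961/4) = 211/4.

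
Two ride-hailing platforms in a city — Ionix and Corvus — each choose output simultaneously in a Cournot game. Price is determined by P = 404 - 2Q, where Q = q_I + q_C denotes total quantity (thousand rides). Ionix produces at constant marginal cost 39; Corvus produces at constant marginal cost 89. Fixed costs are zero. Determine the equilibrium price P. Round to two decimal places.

Ionix's profit: π_I = (404 - 2Q)q_I - (39q_I). Setting ∂π_I/∂q_I = 0: 365 - 4q_I - 2(q_C) = 0.
Corvus's first-order condition: 315 - 4q_C - 2(q_I) = 0.
So q_I = (365 - 2q_C)/4 and q_C = (315 - 2q_I)/4.
Substituting one into the other gives q_I = 415/6 and q_C = 265/6.
Total output Q = 340/3, so price P = 404 - 2·(340/3) = 532/3.

177.33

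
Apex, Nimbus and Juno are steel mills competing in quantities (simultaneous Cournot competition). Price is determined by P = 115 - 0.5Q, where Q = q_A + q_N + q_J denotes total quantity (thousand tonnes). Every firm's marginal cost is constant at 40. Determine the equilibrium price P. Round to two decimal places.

A representative firm's profit is π_i = q_i(115 - 0.5Q) - 40q_i.
First-order condition (treating rivals' output as given): 75 - q_i - (1/2)·Σ_{j≠i} q_j = 0.
By symmetry each firm produces the same amount; substituting Σ_{j≠i} q_j = 2q_i yields q_i = 75/2.
Total output Q = 225/2, so price P = 115 - (1/2)·(225/2) = 235/4.

58.75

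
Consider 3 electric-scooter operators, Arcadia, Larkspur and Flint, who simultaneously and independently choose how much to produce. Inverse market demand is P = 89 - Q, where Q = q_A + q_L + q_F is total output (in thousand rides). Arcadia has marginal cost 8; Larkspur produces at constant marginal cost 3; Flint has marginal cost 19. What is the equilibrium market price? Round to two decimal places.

29.75

Arcadia's profit: π_A = (89 - Q)q_A - (8q_A). Setting ∂π_A/∂q_A = 0: 81 - 2q_A - (q_L + q_F) = 0.
Larkspur's first-order condition: 86 - 2q_L - (q_A + q_F) = 0.
Flint's profit: π_F = (89 - Q)q_F - (19q_F). Setting ∂π_F/∂q_F = 0: 70 - 2q_F - (q_A + q_L) = 0.
Adding the 3 conditions: 237 − 2Q − 2Q = 0, i.e. Q = 237/4.
Back-substituting: q_A = (81 − 237/4) = 87/4, q_L = (86 − 237/4) = 107/4, q_F = (70 − 237/4) = 43/4.
Total output Q = 237/4, so price P = 89 - 237/4 = 119/4.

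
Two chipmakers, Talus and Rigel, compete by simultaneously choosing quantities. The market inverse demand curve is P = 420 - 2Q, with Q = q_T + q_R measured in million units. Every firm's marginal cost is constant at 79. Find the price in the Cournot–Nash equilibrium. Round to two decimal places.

Each firm earns π_i = (420 - 2Q)q_i - 79q_i.
First-order condition (treating rivals' output as given): 341 - 4q_i - 2q_j = 0.
By symmetry each firm produces the same amount; substituting q_j = q_i yields q_i = 341/6.
Total output Q = 341/3, so price P = 420 - 2·(341/3) = 578/3.

192.67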